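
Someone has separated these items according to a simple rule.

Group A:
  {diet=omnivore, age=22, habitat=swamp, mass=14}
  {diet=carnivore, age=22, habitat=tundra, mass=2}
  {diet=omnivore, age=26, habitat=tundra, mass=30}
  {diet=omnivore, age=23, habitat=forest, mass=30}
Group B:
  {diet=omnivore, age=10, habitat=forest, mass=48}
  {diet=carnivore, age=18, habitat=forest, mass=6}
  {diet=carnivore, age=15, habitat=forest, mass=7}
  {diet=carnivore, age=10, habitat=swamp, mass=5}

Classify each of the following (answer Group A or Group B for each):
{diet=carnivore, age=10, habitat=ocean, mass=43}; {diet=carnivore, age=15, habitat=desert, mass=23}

Group B, Group B

The classifier is using: age ≥ 22.
{diet=carnivore, age=10, habitat=ocean, mass=43}: age = 10 — does not fit, so Group B.
{diet=carnivore, age=15, habitat=desert, mass=23}: age = 15 — does not fit, so Group B.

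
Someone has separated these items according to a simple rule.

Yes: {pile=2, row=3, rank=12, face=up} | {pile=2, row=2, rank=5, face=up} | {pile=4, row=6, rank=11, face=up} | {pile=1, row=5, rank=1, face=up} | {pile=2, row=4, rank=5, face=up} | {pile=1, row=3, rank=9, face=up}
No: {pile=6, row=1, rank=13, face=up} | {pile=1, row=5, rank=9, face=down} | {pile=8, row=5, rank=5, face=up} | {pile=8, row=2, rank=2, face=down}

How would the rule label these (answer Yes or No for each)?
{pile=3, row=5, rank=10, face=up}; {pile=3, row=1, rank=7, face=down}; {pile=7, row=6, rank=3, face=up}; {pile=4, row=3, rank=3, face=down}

Yes, No, No, No

'Yes' ⟺ face is up AND pile ≤ 4.
{pile=3, row=5, rank=10, face=up}: face is up, pile = 3, matches → Yes.
{pile=3, row=1, rank=7, face=down}: face is down, pile = 3, fails this test → No.
{pile=7, row=6, rank=3, face=up}: face is up, pile = 7, fails this test → No.
{pile=4, row=3, rank=3, face=down}: face is down, pile = 4, fails this test → No.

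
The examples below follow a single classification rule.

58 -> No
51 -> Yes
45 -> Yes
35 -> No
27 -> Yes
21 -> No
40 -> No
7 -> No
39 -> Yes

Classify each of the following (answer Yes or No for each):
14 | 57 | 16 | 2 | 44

No, Yes, No, No, No

The classifier is using: multiple of 3 AND at least 27.
14: 14 = 3·4 + 2, 14 < 27, doesn't match → No. 57: 57 = 3·19, 57 ≥ 27, checks out → Yes. 16: 16 = 3·5 + 1, 16 < 27, doesn't match → No. 2: 2 = 3·0 + 2, 2 < 27, doesn't match → No. 44: 44 = 3·14 + 2, 44 ≥ 27, doesn't match → No.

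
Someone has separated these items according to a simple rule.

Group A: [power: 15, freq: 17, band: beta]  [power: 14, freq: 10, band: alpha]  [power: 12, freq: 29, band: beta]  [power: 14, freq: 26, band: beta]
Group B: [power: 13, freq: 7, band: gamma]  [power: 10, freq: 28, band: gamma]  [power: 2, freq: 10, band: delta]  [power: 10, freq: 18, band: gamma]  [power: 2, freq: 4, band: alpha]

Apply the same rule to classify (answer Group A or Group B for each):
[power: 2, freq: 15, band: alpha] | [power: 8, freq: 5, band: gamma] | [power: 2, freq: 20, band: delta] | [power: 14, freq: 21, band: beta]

Every 'Group A' example satisfies: power ≥ 12 AND freq ≥ 10. None of the 'Group B' examples do.

Group B, Group B, Group B, Group A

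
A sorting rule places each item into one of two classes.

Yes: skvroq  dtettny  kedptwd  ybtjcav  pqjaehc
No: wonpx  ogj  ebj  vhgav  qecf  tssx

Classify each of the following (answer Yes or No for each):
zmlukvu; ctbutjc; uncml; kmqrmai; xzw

'Yes' ⟺ length ≥ 6.
zmlukvu: length 7 — passes, so Yes.
ctbutjc: length 7 — passes, so Yes.
uncml: length 5 — does not satisfy this, so No.
kmqrmai: length 7 — passes, so Yes.
xzw: length 3 — does not satisfy this, so No.

Yes, Yes, No, Yes, No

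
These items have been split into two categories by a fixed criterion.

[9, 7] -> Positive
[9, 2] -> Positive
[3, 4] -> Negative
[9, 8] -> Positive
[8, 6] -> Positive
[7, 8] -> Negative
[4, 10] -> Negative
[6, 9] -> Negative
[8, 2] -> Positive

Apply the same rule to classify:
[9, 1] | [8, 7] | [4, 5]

Positive, Positive, Negative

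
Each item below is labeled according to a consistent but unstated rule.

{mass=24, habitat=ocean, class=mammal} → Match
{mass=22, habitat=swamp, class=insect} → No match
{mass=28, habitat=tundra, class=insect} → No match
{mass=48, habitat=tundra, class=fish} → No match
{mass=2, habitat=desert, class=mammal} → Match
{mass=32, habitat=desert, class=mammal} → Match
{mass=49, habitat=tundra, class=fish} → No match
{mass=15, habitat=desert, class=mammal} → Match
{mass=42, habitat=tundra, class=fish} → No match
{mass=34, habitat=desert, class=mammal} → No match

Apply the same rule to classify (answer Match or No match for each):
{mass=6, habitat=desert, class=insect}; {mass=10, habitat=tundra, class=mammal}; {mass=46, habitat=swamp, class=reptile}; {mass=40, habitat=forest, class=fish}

No match, Match, No match, No match

The rule appears to be: class is mammal AND mass ≤ 32.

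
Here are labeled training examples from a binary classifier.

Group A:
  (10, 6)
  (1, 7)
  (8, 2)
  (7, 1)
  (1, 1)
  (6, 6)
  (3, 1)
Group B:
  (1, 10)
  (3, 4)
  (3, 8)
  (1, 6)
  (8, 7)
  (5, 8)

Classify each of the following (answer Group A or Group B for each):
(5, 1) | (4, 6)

Group A, Group A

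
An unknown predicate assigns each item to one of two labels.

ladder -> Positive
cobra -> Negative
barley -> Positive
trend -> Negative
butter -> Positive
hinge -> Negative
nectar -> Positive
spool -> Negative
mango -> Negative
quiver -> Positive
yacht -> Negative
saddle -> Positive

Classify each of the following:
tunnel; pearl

'Positive' ⟺ even length.
Positive: tunnel, since length 6. Negative: pearl, since length 5.

Positive, Negative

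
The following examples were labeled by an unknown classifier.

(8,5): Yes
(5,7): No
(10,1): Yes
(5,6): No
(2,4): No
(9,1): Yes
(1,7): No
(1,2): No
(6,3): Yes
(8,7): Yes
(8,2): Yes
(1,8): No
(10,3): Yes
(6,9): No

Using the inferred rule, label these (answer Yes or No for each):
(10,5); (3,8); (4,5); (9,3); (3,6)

Rule: first > second. This holds for each 'Yes' example and fails for each 'No' one.
Yes: (10,5), since 10 > 5.
No: (3,8), since 3 < 8.
No: (4,5), since 4 < 5.
Yes: (9,3), since 9 > 3.
No: (3,6), since 3 < 6.

Yes, No, No, Yes, No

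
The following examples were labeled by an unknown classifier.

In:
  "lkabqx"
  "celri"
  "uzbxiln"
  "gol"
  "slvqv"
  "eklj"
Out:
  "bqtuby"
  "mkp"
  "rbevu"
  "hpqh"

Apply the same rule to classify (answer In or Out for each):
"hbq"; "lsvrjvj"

The simplest hypothesis consistent with all the labels is: contains 'l'.
"hbq": Out (no 'l'). "lsvrjvj": In (has 'l').

Out, In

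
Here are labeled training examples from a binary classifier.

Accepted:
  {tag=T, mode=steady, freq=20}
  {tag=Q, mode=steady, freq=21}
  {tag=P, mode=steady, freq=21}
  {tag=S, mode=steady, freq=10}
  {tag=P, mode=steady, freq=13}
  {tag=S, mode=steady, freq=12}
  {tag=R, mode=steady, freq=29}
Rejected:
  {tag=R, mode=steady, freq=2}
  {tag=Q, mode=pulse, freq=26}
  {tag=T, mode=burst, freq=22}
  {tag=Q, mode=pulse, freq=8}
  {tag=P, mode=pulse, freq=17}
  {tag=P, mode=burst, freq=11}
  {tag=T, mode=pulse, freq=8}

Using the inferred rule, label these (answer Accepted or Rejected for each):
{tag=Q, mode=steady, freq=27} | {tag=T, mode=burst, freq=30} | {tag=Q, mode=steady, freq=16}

All 'Accepted' examples share one property — mode is steady AND freq ≥ 8 — and every 'Rejected' example lacks it.
{tag=Q, mode=steady, freq=27}: mode is steady, freq = 27 — qualifies, so Accepted. {tag=T, mode=burst, freq=30}: mode is burst, freq = 30 — does not satisfy this, so Rejected. {tag=Q, mode=steady, freq=16}: mode is steady, freq = 16 — qualifies, so Accepted.

Accepted, Rejected, Accepted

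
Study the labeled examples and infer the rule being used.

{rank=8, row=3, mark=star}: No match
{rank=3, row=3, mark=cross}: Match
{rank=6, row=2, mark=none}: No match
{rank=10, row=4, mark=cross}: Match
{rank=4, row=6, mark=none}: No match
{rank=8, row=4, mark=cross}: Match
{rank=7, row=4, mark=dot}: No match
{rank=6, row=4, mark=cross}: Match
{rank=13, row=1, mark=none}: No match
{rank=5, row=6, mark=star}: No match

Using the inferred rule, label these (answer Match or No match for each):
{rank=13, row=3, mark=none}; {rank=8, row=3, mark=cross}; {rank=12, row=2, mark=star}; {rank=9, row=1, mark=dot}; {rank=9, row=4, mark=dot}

No match, Match, No match, No match, No match

All 'Match' examples share one property — mark is cross — and every 'No match' example lacks it.
{rank=13, row=3, mark=none}: mark is none, does not pass → No match.
{rank=8, row=3, mark=cross}: mark is cross, has this property → Match.
{rank=12, row=2, mark=star}: mark is star, does not pass → No match.
{rank=9, row=1, mark=dot}: mark is dot, does not pass → No match.
{rank=9, row=4, mark=dot}: mark is dot, does not pass → No match.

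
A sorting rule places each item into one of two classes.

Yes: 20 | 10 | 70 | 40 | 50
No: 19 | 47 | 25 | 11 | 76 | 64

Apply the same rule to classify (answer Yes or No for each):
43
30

No, Yes

Comparing the two groups points to one rule — multiple of 10.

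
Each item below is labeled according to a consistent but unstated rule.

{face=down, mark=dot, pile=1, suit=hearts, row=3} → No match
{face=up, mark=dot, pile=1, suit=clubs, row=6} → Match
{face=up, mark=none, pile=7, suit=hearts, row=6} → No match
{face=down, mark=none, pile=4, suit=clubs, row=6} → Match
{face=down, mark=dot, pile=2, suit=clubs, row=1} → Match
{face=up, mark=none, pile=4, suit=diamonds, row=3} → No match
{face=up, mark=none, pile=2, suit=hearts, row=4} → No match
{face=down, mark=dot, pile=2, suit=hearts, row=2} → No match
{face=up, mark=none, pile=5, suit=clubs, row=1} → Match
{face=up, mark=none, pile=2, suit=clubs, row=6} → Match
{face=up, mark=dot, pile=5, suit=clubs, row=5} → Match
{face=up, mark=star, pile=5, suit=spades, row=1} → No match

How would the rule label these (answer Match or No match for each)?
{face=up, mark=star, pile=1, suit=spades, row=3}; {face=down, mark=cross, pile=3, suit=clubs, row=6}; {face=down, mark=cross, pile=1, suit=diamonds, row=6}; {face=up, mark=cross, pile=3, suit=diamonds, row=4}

One predicate separates the groups cleanly: suit is clubs.
{face=up, mark=star, pile=1, suit=spades, row=3}: suit is spades — lacks this property, so No match.
{face=down, mark=cross, pile=3, suit=clubs, row=6}: suit is clubs — meets the rule, so Match.
{face=down, mark=cross, pile=1, suit=diamonds, row=6}: suit is diamonds — lacks this property, so No match.
{face=up, mark=cross, pile=3, suit=diamonds, row=4}: suit is diamonds — lacks this property, so No match.

No match, Match, No match, No match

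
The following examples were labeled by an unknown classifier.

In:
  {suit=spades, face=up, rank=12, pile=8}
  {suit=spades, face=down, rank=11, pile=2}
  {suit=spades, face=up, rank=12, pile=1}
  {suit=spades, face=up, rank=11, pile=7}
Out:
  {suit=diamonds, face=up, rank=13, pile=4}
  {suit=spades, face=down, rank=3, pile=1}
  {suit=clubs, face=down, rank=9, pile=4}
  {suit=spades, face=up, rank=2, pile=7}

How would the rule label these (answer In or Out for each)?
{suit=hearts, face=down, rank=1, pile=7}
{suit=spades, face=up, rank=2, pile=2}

The pattern is that an item is 'In' exactly when: suit is spades AND rank ≥ 9.
{suit=hearts, face=down, rank=1, pile=7} — suit is hearts, rank = 1, hence Out. {suit=spades, face=up, rank=2, pile=2} — suit is spades, rank = 2, hence Out.

Out, Out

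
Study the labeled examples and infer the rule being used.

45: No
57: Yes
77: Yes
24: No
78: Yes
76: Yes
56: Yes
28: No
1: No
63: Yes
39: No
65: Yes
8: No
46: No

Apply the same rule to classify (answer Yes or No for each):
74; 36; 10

Rule: at least 56. This holds for each 'Yes' example and fails for each 'No' one.
74: 74 ≥ 56 — satisfies this, so Yes. 36: 36 < 56 — lacks this property, so No. 10: 10 < 56 — lacks this property, so No.

Yes, No, No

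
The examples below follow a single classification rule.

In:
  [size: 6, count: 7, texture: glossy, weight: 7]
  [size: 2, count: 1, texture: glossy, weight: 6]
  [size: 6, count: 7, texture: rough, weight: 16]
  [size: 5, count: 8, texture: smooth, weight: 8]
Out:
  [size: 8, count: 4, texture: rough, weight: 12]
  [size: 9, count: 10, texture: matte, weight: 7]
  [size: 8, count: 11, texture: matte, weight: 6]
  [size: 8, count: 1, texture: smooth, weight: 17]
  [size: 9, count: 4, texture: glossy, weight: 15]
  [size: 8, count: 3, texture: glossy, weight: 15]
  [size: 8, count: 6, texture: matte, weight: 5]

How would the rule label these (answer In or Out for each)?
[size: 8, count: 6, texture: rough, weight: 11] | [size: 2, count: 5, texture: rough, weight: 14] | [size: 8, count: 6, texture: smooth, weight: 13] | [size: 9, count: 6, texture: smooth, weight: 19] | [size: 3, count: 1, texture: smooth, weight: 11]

Out, In, Out, Out, In

The pattern is that an item is 'In' exactly when: size ≤ 6.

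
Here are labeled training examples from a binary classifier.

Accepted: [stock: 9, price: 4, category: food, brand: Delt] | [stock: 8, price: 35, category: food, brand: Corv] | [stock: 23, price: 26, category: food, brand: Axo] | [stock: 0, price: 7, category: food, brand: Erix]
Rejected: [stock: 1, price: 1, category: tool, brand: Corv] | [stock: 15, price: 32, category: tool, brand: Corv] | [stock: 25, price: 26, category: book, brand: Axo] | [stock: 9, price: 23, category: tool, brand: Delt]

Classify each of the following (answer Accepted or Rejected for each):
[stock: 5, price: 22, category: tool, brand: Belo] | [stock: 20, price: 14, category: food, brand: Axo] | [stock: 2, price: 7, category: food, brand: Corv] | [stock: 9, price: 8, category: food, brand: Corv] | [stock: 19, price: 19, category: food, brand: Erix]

Rejected, Accepted, Accepted, Accepted, Accepted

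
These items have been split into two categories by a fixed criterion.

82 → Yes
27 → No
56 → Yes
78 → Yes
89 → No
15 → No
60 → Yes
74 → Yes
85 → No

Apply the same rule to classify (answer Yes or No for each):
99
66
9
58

The simplest hypothesis consistent with all the labels is: even.
99: No (99 is odd).
66: Yes (66 is even).
9: No (9 is odd).
58: Yes (58 is even).

No, Yes, No, Yes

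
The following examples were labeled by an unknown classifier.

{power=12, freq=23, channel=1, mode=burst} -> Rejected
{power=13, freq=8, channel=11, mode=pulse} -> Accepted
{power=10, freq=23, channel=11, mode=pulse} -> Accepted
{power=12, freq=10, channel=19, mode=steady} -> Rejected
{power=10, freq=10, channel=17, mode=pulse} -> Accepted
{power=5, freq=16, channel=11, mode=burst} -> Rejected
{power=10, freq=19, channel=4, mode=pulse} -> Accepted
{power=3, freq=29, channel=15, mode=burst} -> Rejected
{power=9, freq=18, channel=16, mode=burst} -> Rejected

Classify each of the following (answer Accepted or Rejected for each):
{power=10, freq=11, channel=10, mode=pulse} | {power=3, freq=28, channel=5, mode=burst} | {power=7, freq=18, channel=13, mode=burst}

The simplest hypothesis consistent with all the labels is: mode is pulse.
{power=10, freq=11, channel=10, mode=pulse} — mode is pulse, hence Accepted. {power=3, freq=28, channel=5, mode=burst} — mode is burst, hence Rejected. {power=7, freq=18, channel=13, mode=burst} — mode is burst, hence Rejected.

Accepted, Rejected, Rejected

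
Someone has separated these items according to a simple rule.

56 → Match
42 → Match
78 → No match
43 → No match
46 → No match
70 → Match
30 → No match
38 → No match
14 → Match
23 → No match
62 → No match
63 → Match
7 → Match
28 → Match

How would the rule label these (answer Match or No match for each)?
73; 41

No match, No match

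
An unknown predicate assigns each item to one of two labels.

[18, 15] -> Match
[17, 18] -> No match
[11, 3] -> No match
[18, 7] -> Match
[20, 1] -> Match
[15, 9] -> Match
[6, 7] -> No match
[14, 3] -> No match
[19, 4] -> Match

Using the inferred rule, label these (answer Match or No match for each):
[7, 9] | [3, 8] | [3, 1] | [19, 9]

The common property of the 'Match' items is: first > second AND sum ≥ 21. No 'No match' item has it.
[7, 9] — 7 < 9, 7+9 = 16, hence No match.
[3, 8] — 3 < 8, 3+8 = 11, hence No match.
[3, 1] — 3 > 1, 3+1 = 4, hence No match.
[19, 9] — 19 > 9, 19+9 = 28, hence Match.

No match, No match, No match, Match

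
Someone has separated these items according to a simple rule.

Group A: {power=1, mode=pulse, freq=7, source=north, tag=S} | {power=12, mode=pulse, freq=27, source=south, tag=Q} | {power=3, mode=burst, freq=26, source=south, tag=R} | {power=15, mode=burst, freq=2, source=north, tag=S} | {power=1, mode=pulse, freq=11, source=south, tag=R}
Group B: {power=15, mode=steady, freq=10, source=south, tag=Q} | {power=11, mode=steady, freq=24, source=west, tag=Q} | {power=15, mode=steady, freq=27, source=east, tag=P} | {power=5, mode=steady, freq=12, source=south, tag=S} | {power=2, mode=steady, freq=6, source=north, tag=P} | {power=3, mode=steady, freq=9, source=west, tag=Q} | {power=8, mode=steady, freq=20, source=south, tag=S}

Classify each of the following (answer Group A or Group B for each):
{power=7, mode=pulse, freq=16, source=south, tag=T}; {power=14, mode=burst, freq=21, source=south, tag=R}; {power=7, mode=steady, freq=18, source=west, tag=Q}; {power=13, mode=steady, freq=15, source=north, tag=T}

Group A, Group A, Group B, Group B

'Group A' ⟺ mode is not steady.
{power=7, mode=pulse, freq=16, source=south, tag=T}: mode is pulse — fits, so Group A.
{power=14, mode=burst, freq=21, source=south, tag=R}: mode is burst — fits, so Group A.
{power=7, mode=steady, freq=18, source=west, tag=Q}: mode is steady — does not fit, so Group B.
{power=13, mode=steady, freq=15, source=north, tag=T}: mode is steady — does not fit, so Group B.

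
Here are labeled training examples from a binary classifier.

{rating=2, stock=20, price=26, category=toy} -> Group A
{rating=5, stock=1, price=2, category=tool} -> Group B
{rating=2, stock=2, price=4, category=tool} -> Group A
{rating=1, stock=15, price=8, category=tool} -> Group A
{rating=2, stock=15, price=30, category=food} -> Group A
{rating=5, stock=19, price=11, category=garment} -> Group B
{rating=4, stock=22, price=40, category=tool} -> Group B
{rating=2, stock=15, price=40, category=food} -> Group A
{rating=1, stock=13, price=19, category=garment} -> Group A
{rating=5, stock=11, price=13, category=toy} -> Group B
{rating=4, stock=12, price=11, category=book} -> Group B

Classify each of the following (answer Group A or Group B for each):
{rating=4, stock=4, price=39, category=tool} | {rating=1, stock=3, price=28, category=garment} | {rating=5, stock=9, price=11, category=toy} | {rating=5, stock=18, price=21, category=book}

Group B, Group A, Group B, Group B

The common property of the 'Group A' items is: rating ≤ 2. No 'Group B' item has it.
{rating=4, stock=4, price=39, category=tool}: rating = 4 — does not pass, so Group B. {rating=1, stock=3, price=28, category=garment}: rating = 1 — checks out, so Group A. {rating=5, stock=9, price=11, category=toy}: rating = 5 — does not pass, so Group B. {rating=5, stock=18, price=21, category=book}: rating = 5 — does not pass, so Group B.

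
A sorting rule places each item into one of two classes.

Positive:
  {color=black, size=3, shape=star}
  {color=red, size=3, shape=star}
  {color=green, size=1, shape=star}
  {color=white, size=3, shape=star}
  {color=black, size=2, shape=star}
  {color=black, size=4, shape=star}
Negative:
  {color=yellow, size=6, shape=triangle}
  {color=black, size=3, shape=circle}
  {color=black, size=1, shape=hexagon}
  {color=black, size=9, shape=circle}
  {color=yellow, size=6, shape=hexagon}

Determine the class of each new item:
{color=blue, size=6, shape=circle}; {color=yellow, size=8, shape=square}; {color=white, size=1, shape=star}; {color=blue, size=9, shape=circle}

Negative, Negative, Positive, Negative

Comparing the two groups points to one rule — shape is star.
{color=blue, size=6, shape=circle} — shape is circle, hence Negative. {color=yellow, size=8, shape=square} — shape is square, hence Negative. {color=white, size=1, shape=star} — shape is star, hence Positive. {color=blue, size=9, shape=circle} — shape is circle, hence Negative.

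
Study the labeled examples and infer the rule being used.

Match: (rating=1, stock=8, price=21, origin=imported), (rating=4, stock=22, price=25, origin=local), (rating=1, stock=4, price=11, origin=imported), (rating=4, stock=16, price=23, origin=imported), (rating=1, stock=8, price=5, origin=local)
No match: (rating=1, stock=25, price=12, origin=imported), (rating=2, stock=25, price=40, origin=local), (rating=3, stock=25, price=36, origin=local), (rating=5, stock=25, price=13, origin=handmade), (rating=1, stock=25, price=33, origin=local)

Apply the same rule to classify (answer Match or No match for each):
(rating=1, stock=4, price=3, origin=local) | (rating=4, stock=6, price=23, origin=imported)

Match, Match

The distinguishing property — stock ≤ 22 — holds for all the 'Match' cases and none of the 'No match' cases.
(rating=1, stock=4, price=3, origin=local): Match (stock = 4).
(rating=4, stock=6, price=23, origin=imported): Match (stock = 6).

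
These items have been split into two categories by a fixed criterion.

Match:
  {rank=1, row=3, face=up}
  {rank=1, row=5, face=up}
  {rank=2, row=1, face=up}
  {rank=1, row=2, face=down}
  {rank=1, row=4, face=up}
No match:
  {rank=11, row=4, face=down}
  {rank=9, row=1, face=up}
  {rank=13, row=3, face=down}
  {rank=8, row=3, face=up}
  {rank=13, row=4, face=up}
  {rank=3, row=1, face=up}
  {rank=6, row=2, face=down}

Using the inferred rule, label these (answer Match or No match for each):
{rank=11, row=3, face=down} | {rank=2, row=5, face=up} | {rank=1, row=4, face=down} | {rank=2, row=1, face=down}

Rule: rank ≤ 2. This holds for each 'Match' example and fails for each 'No match' one.

No match, Match, Match, Match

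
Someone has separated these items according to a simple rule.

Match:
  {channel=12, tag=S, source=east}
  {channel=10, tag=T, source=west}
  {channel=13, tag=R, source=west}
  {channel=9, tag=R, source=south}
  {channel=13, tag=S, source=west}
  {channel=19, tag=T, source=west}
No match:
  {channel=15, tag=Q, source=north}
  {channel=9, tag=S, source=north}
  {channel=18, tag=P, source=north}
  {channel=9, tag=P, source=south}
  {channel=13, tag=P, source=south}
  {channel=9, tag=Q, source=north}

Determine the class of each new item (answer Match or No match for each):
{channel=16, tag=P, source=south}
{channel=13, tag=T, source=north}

The distinguishing property — tag is not P AND source is not north — holds for all the 'Match' cases and none of the 'No match' cases.
{channel=16, tag=P, source=south}: tag is P, source is south, lacks this property → No match. {channel=13, tag=T, source=north}: tag is T, source is north, lacks this property → No match.

No match, No match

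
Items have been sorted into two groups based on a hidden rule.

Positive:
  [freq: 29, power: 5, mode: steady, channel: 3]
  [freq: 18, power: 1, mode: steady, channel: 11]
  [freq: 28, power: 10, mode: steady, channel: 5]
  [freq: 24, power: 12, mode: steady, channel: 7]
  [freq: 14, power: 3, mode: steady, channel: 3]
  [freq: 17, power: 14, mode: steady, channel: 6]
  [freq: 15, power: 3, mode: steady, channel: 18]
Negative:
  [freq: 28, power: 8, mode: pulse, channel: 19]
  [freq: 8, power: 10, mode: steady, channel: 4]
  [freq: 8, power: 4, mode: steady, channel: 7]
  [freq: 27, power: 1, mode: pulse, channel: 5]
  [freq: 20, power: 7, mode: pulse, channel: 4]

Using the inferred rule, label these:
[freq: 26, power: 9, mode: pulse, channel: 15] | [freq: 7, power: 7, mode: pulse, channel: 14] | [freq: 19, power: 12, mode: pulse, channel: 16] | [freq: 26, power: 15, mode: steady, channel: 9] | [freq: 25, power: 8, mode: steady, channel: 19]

All 'Positive' examples share one property — mode is steady AND freq ≥ 14 — and every 'Negative' example lacks it.

Negative, Negative, Negative, Positive, Positive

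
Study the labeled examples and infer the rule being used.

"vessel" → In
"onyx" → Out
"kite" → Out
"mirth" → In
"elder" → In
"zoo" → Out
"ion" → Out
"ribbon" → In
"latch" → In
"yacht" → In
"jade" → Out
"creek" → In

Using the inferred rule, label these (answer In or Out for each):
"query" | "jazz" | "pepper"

In, Out, In

The classifier is using: length ≥ 5.
"query": length 5, satisfies this → In. "jazz": length 4, does not fit → Out. "pepper": length 6, satisfies this → In.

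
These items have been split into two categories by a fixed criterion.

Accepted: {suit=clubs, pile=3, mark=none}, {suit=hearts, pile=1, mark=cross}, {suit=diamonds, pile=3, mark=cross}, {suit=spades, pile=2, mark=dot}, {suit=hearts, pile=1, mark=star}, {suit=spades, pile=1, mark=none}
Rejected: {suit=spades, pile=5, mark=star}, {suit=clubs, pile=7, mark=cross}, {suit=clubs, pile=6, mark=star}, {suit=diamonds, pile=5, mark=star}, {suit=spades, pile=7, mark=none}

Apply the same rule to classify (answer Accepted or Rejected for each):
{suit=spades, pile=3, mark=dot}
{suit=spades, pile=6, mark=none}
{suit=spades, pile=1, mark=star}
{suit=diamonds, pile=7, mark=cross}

Accepted, Rejected, Accepted, Rejected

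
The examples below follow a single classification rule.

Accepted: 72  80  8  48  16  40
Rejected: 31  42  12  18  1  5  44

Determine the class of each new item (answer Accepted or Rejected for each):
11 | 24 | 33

The classifier is using: multiple of 8.
11 — 11 = 8·1 + 3, hence Rejected. 24 — 24 = 8·3, hence Accepted. 33 — 33 = 8·4 + 1, hence Rejected.

Rejected, Accepted, Rejected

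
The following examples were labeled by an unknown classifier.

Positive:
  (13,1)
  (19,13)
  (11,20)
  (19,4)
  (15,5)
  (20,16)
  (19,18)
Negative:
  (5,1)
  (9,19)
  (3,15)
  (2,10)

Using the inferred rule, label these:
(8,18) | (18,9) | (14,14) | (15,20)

Negative, Positive, Positive, Positive

'Positive' ⟺ first ≥ 10.
Negative: (8,18), since first 8. Positive: (18,9), since first 18. Positive: (14,14), since first 14. Positive: (15,20), since first 15.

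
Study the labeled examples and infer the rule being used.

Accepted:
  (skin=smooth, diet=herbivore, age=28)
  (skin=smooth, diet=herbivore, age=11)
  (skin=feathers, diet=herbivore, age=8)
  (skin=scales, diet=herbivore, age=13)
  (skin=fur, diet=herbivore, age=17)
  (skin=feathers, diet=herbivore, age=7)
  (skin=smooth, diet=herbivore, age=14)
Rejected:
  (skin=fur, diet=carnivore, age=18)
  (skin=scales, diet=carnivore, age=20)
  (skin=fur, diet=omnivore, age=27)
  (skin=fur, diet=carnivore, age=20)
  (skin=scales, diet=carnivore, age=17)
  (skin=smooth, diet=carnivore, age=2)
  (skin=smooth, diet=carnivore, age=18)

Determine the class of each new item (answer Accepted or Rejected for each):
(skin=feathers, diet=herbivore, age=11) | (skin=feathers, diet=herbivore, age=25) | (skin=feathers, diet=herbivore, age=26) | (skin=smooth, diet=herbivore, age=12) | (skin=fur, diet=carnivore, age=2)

The simplest hypothesis consistent with all the labels is: diet is herbivore.
Accepted: (skin=feathers, diet=herbivore, age=11), since diet is herbivore.
Accepted: (skin=feathers, diet=herbivore, age=25), since diet is herbivore.
Accepted: (skin=feathers, diet=herbivore, age=26), since diet is herbivore.
Accepted: (skin=smooth, diet=herbivore, age=12), since diet is herbivore.
Rejected: (skin=fur, diet=carnivore, age=2), since diet is carnivore.

Accepted, Accepted, Accepted, Accepted, Rejected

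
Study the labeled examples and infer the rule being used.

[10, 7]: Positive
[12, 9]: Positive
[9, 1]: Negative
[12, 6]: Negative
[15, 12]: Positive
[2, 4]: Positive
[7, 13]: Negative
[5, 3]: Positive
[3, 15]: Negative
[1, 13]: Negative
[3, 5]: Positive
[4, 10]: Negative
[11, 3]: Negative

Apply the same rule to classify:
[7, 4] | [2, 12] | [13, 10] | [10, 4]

Positive, Negative, Positive, Negative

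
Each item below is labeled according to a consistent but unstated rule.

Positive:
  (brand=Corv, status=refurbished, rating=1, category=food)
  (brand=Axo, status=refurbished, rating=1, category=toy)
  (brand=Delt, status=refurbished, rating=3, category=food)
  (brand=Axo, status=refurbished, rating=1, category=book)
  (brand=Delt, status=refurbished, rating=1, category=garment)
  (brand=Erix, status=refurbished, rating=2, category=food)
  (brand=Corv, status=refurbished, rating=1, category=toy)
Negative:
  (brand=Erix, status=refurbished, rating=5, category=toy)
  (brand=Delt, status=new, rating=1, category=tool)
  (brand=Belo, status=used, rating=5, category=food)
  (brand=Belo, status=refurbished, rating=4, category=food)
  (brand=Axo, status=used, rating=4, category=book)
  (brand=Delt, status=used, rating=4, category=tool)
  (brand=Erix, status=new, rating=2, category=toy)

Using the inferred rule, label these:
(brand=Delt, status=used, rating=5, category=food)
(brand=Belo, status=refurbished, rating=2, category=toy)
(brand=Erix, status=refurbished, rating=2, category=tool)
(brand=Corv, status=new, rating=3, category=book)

The rule appears to be: status is refurbished AND rating ≤ 3.
(brand=Delt, status=used, rating=5, category=food) → status is used, rating = 5 → Negative. (brand=Belo, status=refurbished, rating=2, category=toy) → status is refurbished, rating = 2 → Positive. (brand=Erix, status=refurbished, rating=2, category=tool) → status is refurbished, rating = 2 → Positive. (brand=Corv, status=new, rating=3, category=book) → status is new, rating = 3 → Negative.

Negative, Positive, Positive, Negative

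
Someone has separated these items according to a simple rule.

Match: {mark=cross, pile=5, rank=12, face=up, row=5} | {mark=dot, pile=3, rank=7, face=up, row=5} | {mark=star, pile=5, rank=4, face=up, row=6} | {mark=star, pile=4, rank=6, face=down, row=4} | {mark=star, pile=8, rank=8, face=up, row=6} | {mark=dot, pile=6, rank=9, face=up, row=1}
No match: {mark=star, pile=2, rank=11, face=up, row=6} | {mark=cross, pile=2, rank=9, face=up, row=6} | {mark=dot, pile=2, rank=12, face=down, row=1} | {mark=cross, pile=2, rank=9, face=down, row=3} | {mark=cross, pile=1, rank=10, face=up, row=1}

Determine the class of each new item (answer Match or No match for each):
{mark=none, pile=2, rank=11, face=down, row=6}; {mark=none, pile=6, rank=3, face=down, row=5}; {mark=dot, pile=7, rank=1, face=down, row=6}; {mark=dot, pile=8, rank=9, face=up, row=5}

No match, Match, Match, Match

The simplest hypothesis consistent with all the labels is: pile ≥ 3.
{mark=none, pile=2, rank=11, face=down, row=6} — pile = 2, hence No match. {mark=none, pile=6, rank=3, face=down, row=5} — pile = 6, hence Match. {mark=dot, pile=7, rank=1, face=down, row=6} — pile = 7, hence Match. {mark=dot, pile=8, rank=9, face=up, row=5} — pile = 8, hence Match.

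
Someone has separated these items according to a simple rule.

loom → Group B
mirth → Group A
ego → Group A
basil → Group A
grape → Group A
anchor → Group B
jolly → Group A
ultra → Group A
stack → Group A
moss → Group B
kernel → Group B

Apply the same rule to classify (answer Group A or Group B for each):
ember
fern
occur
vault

Group A, Group B, Group A, Group A

The classifier is using: odd length.
ember — length 5, hence Group A.
fern — length 4, hence Group B.
occur — length 5, hence Group A.
vault — length 5, hence Group A.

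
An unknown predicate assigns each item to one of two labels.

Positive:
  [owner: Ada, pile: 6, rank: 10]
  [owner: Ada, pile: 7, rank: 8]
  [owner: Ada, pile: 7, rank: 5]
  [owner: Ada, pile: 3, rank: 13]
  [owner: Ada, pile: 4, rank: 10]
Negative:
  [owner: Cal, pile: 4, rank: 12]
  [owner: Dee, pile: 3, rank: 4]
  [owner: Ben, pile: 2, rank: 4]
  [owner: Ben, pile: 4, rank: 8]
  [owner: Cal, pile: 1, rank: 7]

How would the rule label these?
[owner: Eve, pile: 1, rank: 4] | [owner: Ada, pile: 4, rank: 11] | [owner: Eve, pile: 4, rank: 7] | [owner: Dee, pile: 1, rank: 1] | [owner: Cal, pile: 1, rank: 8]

Negative, Positive, Negative, Negative, Negative

Looking at the examples, the only property every 'Positive' case has and every 'Negative' case lacks is: owner is Ada.
[owner: Eve, pile: 1, rank: 4]: Negative (owner is Eve). [owner: Ada, pile: 4, rank: 11]: Positive (owner is Ada). [owner: Eve, pile: 4, rank: 7]: Negative (owner is Eve). [owner: Dee, pile: 1, rank: 1]: Negative (owner is Dee). [owner: Cal, pile: 1, rank: 8]: Negative (owner is Cal).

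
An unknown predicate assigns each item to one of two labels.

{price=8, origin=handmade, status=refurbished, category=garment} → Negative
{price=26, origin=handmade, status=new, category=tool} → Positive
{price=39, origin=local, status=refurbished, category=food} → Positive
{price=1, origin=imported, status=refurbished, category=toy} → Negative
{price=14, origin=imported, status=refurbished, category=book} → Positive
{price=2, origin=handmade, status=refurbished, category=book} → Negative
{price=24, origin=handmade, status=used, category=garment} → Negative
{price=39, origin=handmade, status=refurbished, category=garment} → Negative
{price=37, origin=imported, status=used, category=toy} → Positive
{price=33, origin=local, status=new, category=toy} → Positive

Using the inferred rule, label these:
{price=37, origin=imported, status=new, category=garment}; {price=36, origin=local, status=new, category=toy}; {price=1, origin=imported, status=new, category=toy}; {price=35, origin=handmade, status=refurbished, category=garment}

'Positive' ⟺ category is not garment AND price ≥ 8.

Negative, Positive, Negative, Negative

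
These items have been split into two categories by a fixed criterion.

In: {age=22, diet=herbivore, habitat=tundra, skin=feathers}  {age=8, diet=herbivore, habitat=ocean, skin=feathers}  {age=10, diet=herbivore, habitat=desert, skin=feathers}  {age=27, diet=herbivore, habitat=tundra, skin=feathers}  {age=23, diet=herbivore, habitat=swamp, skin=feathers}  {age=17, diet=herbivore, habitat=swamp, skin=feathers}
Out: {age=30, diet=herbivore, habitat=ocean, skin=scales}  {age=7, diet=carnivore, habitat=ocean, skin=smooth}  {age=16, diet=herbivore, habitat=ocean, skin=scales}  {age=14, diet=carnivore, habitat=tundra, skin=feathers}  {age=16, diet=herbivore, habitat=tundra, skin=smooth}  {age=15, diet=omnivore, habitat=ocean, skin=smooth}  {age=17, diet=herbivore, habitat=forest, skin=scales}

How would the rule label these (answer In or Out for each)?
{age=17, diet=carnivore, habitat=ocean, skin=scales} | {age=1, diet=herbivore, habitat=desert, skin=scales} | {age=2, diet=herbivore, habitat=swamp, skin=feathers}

The rule appears to be: diet is herbivore AND skin is feathers.
Out: {age=17, diet=carnivore, habitat=ocean, skin=scales}, since diet is carnivore, skin is scales. Out: {age=1, diet=herbivore, habitat=desert, skin=scales}, since diet is herbivore, skin is scales. In: {age=2, diet=herbivore, habitat=swamp, skin=feathers}, since diet is herbivore, skin is feathers.

Out, Out, In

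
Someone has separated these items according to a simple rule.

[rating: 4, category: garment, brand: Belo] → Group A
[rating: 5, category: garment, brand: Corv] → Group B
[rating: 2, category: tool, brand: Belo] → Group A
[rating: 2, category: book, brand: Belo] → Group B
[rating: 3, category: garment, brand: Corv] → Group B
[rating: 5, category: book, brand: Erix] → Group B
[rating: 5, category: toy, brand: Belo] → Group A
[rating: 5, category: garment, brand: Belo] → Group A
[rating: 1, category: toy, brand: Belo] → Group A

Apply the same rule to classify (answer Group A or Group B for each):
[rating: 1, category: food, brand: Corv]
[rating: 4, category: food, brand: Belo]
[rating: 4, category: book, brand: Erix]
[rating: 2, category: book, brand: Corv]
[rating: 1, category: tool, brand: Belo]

The pattern is that an item is 'Group A' exactly when: brand is Belo AND category is not book.
[rating: 1, category: food, brand: Corv]: brand is Corv, category is food, doesn't match → Group B.
[rating: 4, category: food, brand: Belo]: brand is Belo, category is food, fits → Group A.
[rating: 4, category: book, brand: Erix]: brand is Erix, category is book, doesn't match → Group B.
[rating: 2, category: book, brand: Corv]: brand is Corv, category is book, doesn't match → Group B.
[rating: 1, category: tool, brand: Belo]: brand is Belo, category is tool, fits → Group A.

Group B, Group A, Group B, Group B, Group A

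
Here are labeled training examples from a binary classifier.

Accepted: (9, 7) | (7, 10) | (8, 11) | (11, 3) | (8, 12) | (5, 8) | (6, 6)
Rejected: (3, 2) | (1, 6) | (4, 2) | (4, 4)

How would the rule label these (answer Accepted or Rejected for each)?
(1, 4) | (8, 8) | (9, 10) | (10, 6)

The classifier is using: sum ≥ 12.

Rejected, Accepted, Accepted, Accepted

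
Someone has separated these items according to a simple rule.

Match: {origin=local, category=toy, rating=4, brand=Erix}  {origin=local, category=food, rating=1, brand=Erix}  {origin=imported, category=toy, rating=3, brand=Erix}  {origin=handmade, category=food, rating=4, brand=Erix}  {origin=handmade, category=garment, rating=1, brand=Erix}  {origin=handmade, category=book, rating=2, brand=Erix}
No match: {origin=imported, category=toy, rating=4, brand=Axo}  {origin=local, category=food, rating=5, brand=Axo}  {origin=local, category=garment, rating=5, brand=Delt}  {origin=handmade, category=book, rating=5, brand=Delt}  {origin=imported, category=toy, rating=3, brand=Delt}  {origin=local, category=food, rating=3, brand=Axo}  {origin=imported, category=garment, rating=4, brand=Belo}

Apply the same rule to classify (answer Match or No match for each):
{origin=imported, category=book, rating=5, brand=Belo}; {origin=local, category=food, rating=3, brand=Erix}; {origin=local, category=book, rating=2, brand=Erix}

'Match' ⟺ brand is Erix.
{origin=imported, category=book, rating=5, brand=Belo}: brand is Belo, does not satisfy this → No match.
{origin=local, category=food, rating=3, brand=Erix}: brand is Erix, has this property → Match.
{origin=local, category=book, rating=2, brand=Erix}: brand is Erix, has this property → Match.

No match, Match, Match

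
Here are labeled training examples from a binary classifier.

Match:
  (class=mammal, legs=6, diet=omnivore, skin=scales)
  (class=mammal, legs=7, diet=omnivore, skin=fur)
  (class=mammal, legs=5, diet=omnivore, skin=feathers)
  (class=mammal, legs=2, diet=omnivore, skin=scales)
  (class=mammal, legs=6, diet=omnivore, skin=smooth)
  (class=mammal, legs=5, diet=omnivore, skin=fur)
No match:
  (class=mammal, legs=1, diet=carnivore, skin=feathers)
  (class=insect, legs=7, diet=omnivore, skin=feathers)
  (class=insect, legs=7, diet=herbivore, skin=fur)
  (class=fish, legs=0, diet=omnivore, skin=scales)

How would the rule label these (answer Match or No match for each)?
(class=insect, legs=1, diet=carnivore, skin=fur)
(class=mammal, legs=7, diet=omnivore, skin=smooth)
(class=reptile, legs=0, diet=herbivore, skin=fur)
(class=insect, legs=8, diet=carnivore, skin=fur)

No match, Match, No match, No match

One predicate separates the groups cleanly: class is mammal AND diet is omnivore.
No match: (class=insect, legs=1, diet=carnivore, skin=fur), since class is insect, diet is carnivore.
Match: (class=mammal, legs=7, diet=omnivore, skin=smooth), since class is mammal, diet is omnivore.
No match: (class=reptile, legs=0, diet=herbivore, skin=fur), since class is reptile, diet is herbivore.
No match: (class=insect, legs=8, diet=carnivore, skin=fur), since class is insect, diet is carnivore.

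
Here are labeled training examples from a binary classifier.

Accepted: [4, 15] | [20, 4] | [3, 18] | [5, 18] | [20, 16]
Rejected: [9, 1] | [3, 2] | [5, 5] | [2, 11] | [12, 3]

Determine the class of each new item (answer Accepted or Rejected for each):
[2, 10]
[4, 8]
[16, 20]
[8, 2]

One predicate separates the groups cleanly: sum ≥ 19.
[2, 10] — 2+10 = 12, hence Rejected. [4, 8] — 4+8 = 12, hence Rejected. [16, 20] — 16+20 = 36, hence Accepted. [8, 2] — 8+2 = 10, hence Rejected.

Rejected, Rejected, Accepted, Rejected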